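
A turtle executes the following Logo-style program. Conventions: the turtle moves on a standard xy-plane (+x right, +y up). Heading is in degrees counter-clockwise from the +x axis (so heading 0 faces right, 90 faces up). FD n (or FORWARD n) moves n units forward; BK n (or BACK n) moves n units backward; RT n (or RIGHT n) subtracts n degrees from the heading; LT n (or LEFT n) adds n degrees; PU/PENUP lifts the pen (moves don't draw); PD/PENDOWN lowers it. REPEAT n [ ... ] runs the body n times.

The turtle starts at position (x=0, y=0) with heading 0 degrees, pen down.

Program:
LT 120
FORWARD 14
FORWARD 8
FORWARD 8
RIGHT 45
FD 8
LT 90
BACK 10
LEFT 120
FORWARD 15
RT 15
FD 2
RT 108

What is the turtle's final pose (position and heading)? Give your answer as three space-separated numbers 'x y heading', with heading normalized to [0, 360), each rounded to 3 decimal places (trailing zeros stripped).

Answer: 0.612 14.631 162

Derivation:
Executing turtle program step by step:
Start: pos=(0,0), heading=0, pen down
LT 120: heading 0 -> 120
FD 14: (0,0) -> (-7,12.124) [heading=120, draw]
FD 8: (-7,12.124) -> (-11,19.053) [heading=120, draw]
FD 8: (-11,19.053) -> (-15,25.981) [heading=120, draw]
RT 45: heading 120 -> 75
FD 8: (-15,25.981) -> (-12.929,33.708) [heading=75, draw]
LT 90: heading 75 -> 165
BK 10: (-12.929,33.708) -> (-3.27,31.12) [heading=165, draw]
LT 120: heading 165 -> 285
FD 15: (-3.27,31.12) -> (0.612,16.631) [heading=285, draw]
RT 15: heading 285 -> 270
FD 2: (0.612,16.631) -> (0.612,14.631) [heading=270, draw]
RT 108: heading 270 -> 162
Final: pos=(0.612,14.631), heading=162, 7 segment(s) drawn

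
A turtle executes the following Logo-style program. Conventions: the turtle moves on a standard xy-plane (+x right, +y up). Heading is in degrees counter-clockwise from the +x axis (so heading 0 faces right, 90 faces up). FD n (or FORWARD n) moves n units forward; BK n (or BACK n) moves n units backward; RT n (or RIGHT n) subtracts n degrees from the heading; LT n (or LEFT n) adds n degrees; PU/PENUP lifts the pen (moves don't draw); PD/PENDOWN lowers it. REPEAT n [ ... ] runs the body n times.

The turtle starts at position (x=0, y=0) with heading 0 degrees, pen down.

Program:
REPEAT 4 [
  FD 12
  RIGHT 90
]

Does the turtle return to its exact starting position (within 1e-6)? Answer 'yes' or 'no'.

Executing turtle program step by step:
Start: pos=(0,0), heading=0, pen down
REPEAT 4 [
  -- iteration 1/4 --
  FD 12: (0,0) -> (12,0) [heading=0, draw]
  RT 90: heading 0 -> 270
  -- iteration 2/4 --
  FD 12: (12,0) -> (12,-12) [heading=270, draw]
  RT 90: heading 270 -> 180
  -- iteration 3/4 --
  FD 12: (12,-12) -> (0,-12) [heading=180, draw]
  RT 90: heading 180 -> 90
  -- iteration 4/4 --
  FD 12: (0,-12) -> (0,0) [heading=90, draw]
  RT 90: heading 90 -> 0
]
Final: pos=(0,0), heading=0, 4 segment(s) drawn

Start position: (0, 0)
Final position: (0, 0)
Distance = 0; < 1e-6 -> CLOSED

Answer: yes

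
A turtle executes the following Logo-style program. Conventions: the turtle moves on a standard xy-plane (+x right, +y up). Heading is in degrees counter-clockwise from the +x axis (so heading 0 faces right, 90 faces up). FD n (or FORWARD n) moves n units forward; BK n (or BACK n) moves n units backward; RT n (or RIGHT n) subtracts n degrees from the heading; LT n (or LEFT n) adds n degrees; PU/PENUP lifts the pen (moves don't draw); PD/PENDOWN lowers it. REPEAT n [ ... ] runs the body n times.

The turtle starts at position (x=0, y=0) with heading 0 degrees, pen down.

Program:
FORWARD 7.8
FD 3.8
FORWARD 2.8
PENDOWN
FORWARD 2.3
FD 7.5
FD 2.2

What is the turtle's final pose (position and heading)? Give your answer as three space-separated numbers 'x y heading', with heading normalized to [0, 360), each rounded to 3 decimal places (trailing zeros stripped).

Answer: 26.4 0 0

Derivation:
Executing turtle program step by step:
Start: pos=(0,0), heading=0, pen down
FD 7.8: (0,0) -> (7.8,0) [heading=0, draw]
FD 3.8: (7.8,0) -> (11.6,0) [heading=0, draw]
FD 2.8: (11.6,0) -> (14.4,0) [heading=0, draw]
PD: pen down
FD 2.3: (14.4,0) -> (16.7,0) [heading=0, draw]
FD 7.5: (16.7,0) -> (24.2,0) [heading=0, draw]
FD 2.2: (24.2,0) -> (26.4,0) [heading=0, draw]
Final: pos=(26.4,0), heading=0, 6 segment(s) drawn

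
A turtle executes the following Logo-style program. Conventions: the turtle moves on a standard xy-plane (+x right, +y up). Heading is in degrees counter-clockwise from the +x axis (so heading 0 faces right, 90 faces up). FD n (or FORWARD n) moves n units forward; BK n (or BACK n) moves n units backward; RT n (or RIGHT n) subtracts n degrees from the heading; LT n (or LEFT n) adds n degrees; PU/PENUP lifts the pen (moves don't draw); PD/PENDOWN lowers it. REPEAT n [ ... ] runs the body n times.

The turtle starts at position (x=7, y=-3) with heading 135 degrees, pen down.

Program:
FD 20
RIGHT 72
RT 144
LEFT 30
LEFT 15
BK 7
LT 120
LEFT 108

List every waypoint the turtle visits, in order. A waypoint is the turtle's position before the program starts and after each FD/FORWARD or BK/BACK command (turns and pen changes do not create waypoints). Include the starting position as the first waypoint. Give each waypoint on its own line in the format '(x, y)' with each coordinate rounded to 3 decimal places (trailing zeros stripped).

Executing turtle program step by step:
Start: pos=(7,-3), heading=135, pen down
FD 20: (7,-3) -> (-7.142,11.142) [heading=135, draw]
RT 72: heading 135 -> 63
RT 144: heading 63 -> 279
LT 30: heading 279 -> 309
LT 15: heading 309 -> 324
BK 7: (-7.142,11.142) -> (-12.805,15.257) [heading=324, draw]
LT 120: heading 324 -> 84
LT 108: heading 84 -> 192
Final: pos=(-12.805,15.257), heading=192, 2 segment(s) drawn
Waypoints (3 total):
(7, -3)
(-7.142, 11.142)
(-12.805, 15.257)

Answer: (7, -3)
(-7.142, 11.142)
(-12.805, 15.257)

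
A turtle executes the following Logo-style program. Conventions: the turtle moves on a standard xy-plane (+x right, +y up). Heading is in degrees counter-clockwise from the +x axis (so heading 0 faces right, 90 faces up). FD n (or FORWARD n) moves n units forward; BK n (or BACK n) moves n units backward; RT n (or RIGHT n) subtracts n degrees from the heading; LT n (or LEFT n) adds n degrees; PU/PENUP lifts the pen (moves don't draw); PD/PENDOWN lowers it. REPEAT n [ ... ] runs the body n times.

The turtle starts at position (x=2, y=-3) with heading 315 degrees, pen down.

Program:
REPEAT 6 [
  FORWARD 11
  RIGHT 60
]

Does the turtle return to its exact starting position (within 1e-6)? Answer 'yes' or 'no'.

Answer: yes

Derivation:
Executing turtle program step by step:
Start: pos=(2,-3), heading=315, pen down
REPEAT 6 [
  -- iteration 1/6 --
  FD 11: (2,-3) -> (9.778,-10.778) [heading=315, draw]
  RT 60: heading 315 -> 255
  -- iteration 2/6 --
  FD 11: (9.778,-10.778) -> (6.931,-21.403) [heading=255, draw]
  RT 60: heading 255 -> 195
  -- iteration 3/6 --
  FD 11: (6.931,-21.403) -> (-3.694,-24.25) [heading=195, draw]
  RT 60: heading 195 -> 135
  -- iteration 4/6 --
  FD 11: (-3.694,-24.25) -> (-11.472,-16.472) [heading=135, draw]
  RT 60: heading 135 -> 75
  -- iteration 5/6 --
  FD 11: (-11.472,-16.472) -> (-8.625,-5.847) [heading=75, draw]
  RT 60: heading 75 -> 15
  -- iteration 6/6 --
  FD 11: (-8.625,-5.847) -> (2,-3) [heading=15, draw]
  RT 60: heading 15 -> 315
]
Final: pos=(2,-3), heading=315, 6 segment(s) drawn

Start position: (2, -3)
Final position: (2, -3)
Distance = 0; < 1e-6 -> CLOSED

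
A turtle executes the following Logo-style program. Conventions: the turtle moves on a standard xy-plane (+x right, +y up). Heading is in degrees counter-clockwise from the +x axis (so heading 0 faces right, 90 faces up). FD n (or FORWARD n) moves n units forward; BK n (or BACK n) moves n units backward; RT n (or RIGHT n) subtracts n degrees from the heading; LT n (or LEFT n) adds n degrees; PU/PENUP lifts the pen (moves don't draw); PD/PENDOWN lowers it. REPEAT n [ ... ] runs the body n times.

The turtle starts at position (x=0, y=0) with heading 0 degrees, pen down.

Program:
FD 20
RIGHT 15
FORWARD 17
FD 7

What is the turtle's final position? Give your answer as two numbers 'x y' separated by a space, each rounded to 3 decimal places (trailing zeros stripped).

Answer: 43.182 -6.212

Derivation:
Executing turtle program step by step:
Start: pos=(0,0), heading=0, pen down
FD 20: (0,0) -> (20,0) [heading=0, draw]
RT 15: heading 0 -> 345
FD 17: (20,0) -> (36.421,-4.4) [heading=345, draw]
FD 7: (36.421,-4.4) -> (43.182,-6.212) [heading=345, draw]
Final: pos=(43.182,-6.212), heading=345, 3 segment(s) drawn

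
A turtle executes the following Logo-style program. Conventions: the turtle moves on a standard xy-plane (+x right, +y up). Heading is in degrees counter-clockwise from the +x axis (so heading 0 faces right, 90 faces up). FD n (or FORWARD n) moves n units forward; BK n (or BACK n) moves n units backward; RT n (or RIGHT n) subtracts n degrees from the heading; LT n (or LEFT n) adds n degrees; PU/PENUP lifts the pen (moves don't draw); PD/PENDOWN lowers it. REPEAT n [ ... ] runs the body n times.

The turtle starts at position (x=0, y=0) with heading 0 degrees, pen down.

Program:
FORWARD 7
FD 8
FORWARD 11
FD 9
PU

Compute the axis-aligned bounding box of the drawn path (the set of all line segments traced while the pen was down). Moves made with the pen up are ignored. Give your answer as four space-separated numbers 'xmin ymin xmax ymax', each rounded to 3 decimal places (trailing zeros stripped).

Executing turtle program step by step:
Start: pos=(0,0), heading=0, pen down
FD 7: (0,0) -> (7,0) [heading=0, draw]
FD 8: (7,0) -> (15,0) [heading=0, draw]
FD 11: (15,0) -> (26,0) [heading=0, draw]
FD 9: (26,0) -> (35,0) [heading=0, draw]
PU: pen up
Final: pos=(35,0), heading=0, 4 segment(s) drawn

Segment endpoints: x in {0, 7, 15, 26, 35}, y in {0}
xmin=0, ymin=0, xmax=35, ymax=0

Answer: 0 0 35 0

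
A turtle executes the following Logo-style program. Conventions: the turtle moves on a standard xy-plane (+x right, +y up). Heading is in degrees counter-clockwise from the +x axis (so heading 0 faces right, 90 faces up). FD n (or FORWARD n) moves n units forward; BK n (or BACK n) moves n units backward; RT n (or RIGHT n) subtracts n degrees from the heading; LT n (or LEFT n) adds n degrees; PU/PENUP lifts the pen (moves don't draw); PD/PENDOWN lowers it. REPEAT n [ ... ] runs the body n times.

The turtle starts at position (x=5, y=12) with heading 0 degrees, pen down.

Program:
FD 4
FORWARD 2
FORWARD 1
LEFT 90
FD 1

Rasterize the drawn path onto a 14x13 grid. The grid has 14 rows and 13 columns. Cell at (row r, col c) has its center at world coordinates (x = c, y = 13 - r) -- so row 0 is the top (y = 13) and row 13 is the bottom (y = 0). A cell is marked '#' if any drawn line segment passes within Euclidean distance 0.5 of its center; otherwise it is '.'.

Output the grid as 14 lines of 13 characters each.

Answer: ............#
.....########
.............
.............
.............
.............
.............
.............
.............
.............
.............
.............
.............
.............

Derivation:
Segment 0: (5,12) -> (9,12)
Segment 1: (9,12) -> (11,12)
Segment 2: (11,12) -> (12,12)
Segment 3: (12,12) -> (12,13)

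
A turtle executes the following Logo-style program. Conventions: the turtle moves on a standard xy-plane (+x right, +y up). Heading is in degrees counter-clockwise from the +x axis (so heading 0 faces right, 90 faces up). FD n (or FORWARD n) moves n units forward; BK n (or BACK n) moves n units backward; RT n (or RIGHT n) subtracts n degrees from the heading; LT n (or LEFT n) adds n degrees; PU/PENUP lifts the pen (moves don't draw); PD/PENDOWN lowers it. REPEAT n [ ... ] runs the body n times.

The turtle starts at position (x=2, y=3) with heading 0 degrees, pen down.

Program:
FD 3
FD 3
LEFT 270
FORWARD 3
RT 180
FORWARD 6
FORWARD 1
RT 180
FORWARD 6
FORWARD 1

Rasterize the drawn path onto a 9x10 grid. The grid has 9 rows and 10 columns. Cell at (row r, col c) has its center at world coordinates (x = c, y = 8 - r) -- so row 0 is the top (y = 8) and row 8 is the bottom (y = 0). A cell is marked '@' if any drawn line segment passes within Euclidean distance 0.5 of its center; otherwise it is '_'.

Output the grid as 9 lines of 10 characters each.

Answer: __________
________@_
________@_
________@_
________@_
__@@@@@@@_
________@_
________@_
________@_

Derivation:
Segment 0: (2,3) -> (5,3)
Segment 1: (5,3) -> (8,3)
Segment 2: (8,3) -> (8,0)
Segment 3: (8,0) -> (8,6)
Segment 4: (8,6) -> (8,7)
Segment 5: (8,7) -> (8,1)
Segment 6: (8,1) -> (8,0)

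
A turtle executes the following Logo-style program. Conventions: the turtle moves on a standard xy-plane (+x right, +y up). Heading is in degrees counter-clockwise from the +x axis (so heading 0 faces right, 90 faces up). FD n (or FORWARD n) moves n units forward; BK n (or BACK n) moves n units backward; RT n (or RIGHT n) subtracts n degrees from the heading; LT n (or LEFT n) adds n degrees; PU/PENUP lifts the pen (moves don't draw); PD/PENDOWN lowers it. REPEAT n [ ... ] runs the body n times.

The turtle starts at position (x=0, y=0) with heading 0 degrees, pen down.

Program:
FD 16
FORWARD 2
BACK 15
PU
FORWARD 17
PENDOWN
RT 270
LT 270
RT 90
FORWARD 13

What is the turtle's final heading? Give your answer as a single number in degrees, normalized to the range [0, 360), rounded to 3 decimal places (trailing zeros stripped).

Executing turtle program step by step:
Start: pos=(0,0), heading=0, pen down
FD 16: (0,0) -> (16,0) [heading=0, draw]
FD 2: (16,0) -> (18,0) [heading=0, draw]
BK 15: (18,0) -> (3,0) [heading=0, draw]
PU: pen up
FD 17: (3,0) -> (20,0) [heading=0, move]
PD: pen down
RT 270: heading 0 -> 90
LT 270: heading 90 -> 0
RT 90: heading 0 -> 270
FD 13: (20,0) -> (20,-13) [heading=270, draw]
Final: pos=(20,-13), heading=270, 4 segment(s) drawn

Answer: 270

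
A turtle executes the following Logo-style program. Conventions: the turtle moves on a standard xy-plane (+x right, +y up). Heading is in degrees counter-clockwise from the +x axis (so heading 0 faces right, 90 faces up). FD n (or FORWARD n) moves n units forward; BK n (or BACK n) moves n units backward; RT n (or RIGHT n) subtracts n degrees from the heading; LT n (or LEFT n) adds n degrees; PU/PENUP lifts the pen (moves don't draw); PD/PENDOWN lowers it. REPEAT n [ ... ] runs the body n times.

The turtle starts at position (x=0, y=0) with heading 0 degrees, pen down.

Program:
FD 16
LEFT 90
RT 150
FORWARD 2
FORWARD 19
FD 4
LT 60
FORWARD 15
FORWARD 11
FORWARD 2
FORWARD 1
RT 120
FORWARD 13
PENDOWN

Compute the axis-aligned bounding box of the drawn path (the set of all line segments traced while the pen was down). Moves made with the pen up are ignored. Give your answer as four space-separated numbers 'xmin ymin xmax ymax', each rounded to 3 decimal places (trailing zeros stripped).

Answer: 0 -32.909 57.5 0

Derivation:
Executing turtle program step by step:
Start: pos=(0,0), heading=0, pen down
FD 16: (0,0) -> (16,0) [heading=0, draw]
LT 90: heading 0 -> 90
RT 150: heading 90 -> 300
FD 2: (16,0) -> (17,-1.732) [heading=300, draw]
FD 19: (17,-1.732) -> (26.5,-18.187) [heading=300, draw]
FD 4: (26.5,-18.187) -> (28.5,-21.651) [heading=300, draw]
LT 60: heading 300 -> 0
FD 15: (28.5,-21.651) -> (43.5,-21.651) [heading=0, draw]
FD 11: (43.5,-21.651) -> (54.5,-21.651) [heading=0, draw]
FD 2: (54.5,-21.651) -> (56.5,-21.651) [heading=0, draw]
FD 1: (56.5,-21.651) -> (57.5,-21.651) [heading=0, draw]
RT 120: heading 0 -> 240
FD 13: (57.5,-21.651) -> (51,-32.909) [heading=240, draw]
PD: pen down
Final: pos=(51,-32.909), heading=240, 9 segment(s) drawn

Segment endpoints: x in {0, 16, 17, 26.5, 28.5, 43.5, 51, 54.5, 56.5, 57.5}, y in {-32.909, -21.651, -18.187, -1.732, 0}
xmin=0, ymin=-32.909, xmax=57.5, ymax=0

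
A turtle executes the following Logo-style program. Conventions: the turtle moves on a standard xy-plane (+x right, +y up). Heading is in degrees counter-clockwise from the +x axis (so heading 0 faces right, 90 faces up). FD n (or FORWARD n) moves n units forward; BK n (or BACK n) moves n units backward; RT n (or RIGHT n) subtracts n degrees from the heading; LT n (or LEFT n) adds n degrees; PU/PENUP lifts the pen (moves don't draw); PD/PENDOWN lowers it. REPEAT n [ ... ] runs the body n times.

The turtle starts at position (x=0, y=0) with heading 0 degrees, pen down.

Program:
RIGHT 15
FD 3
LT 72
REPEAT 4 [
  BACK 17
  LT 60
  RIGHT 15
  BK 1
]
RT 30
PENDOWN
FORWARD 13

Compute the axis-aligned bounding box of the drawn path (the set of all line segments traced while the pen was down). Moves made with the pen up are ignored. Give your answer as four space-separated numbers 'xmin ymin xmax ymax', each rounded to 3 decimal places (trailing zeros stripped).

Executing turtle program step by step:
Start: pos=(0,0), heading=0, pen down
RT 15: heading 0 -> 345
FD 3: (0,0) -> (2.898,-0.776) [heading=345, draw]
LT 72: heading 345 -> 57
REPEAT 4 [
  -- iteration 1/4 --
  BK 17: (2.898,-0.776) -> (-6.361,-15.034) [heading=57, draw]
  LT 60: heading 57 -> 117
  RT 15: heading 117 -> 102
  BK 1: (-6.361,-15.034) -> (-6.153,-16.012) [heading=102, draw]
  -- iteration 2/4 --
  BK 17: (-6.153,-16.012) -> (-2.619,-32.641) [heading=102, draw]
  LT 60: heading 102 -> 162
  RT 15: heading 162 -> 147
  BK 1: (-2.619,-32.641) -> (-1.78,-33.185) [heading=147, draw]
  -- iteration 3/4 --
  BK 17: (-1.78,-33.185) -> (12.477,-42.444) [heading=147, draw]
  LT 60: heading 147 -> 207
  RT 15: heading 207 -> 192
  BK 1: (12.477,-42.444) -> (13.456,-42.236) [heading=192, draw]
  -- iteration 4/4 --
  BK 17: (13.456,-42.236) -> (30.084,-38.702) [heading=192, draw]
  LT 60: heading 192 -> 252
  RT 15: heading 252 -> 237
  BK 1: (30.084,-38.702) -> (30.629,-37.863) [heading=237, draw]
]
RT 30: heading 237 -> 207
PD: pen down
FD 13: (30.629,-37.863) -> (19.046,-43.765) [heading=207, draw]
Final: pos=(19.046,-43.765), heading=207, 10 segment(s) drawn

Segment endpoints: x in {-6.361, -6.153, -2.619, -1.78, 0, 2.898, 12.477, 13.456, 19.046, 30.084, 30.629}, y in {-43.765, -42.444, -42.236, -38.702, -37.863, -33.185, -32.641, -16.012, -15.034, -0.776, 0}
xmin=-6.361, ymin=-43.765, xmax=30.629, ymax=0

Answer: -6.361 -43.765 30.629 0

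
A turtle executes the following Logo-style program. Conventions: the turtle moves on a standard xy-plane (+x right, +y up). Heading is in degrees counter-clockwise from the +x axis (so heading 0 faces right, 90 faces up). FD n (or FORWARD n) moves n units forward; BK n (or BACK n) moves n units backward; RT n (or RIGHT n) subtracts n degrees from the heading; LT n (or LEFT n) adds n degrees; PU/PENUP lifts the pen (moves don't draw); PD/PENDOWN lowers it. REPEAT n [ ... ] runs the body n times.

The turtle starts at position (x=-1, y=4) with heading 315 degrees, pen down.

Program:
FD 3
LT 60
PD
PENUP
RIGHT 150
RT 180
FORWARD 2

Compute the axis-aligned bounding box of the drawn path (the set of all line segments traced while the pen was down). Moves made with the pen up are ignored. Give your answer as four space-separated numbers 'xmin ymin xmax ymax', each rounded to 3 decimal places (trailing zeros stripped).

Executing turtle program step by step:
Start: pos=(-1,4), heading=315, pen down
FD 3: (-1,4) -> (1.121,1.879) [heading=315, draw]
LT 60: heading 315 -> 15
PD: pen down
PU: pen up
RT 150: heading 15 -> 225
RT 180: heading 225 -> 45
FD 2: (1.121,1.879) -> (2.536,3.293) [heading=45, move]
Final: pos=(2.536,3.293), heading=45, 1 segment(s) drawn

Segment endpoints: x in {-1, 1.121}, y in {1.879, 4}
xmin=-1, ymin=1.879, xmax=1.121, ymax=4

Answer: -1 1.879 1.121 4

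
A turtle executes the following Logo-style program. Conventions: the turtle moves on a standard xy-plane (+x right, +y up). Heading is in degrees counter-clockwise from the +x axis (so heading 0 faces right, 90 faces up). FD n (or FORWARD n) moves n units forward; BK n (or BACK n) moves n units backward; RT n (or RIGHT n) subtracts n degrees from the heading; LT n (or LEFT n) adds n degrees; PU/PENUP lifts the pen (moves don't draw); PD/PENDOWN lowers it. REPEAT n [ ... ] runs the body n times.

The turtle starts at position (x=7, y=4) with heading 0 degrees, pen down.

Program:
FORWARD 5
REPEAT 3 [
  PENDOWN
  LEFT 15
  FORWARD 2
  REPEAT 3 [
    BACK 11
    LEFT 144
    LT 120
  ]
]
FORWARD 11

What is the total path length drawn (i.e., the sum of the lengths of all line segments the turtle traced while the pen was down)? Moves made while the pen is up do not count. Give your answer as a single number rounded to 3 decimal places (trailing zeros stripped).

Executing turtle program step by step:
Start: pos=(7,4), heading=0, pen down
FD 5: (7,4) -> (12,4) [heading=0, draw]
REPEAT 3 [
  -- iteration 1/3 --
  PD: pen down
  LT 15: heading 0 -> 15
  FD 2: (12,4) -> (13.932,4.518) [heading=15, draw]
  REPEAT 3 [
    -- iteration 1/3 --
    BK 11: (13.932,4.518) -> (3.307,1.671) [heading=15, draw]
    LT 144: heading 15 -> 159
    LT 120: heading 159 -> 279
    -- iteration 2/3 --
    BK 11: (3.307,1.671) -> (1.586,12.535) [heading=279, draw]
    LT 144: heading 279 -> 63
    LT 120: heading 63 -> 183
    -- iteration 3/3 --
    BK 11: (1.586,12.535) -> (12.571,13.111) [heading=183, draw]
    LT 144: heading 183 -> 327
    LT 120: heading 327 -> 87
  ]
  -- iteration 2/3 --
  PD: pen down
  LT 15: heading 87 -> 102
  FD 2: (12.571,13.111) -> (12.155,15.067) [heading=102, draw]
  REPEAT 3 [
    -- iteration 1/3 --
    BK 11: (12.155,15.067) -> (14.442,4.308) [heading=102, draw]
    LT 144: heading 102 -> 246
    LT 120: heading 246 -> 6
    -- iteration 2/3 --
    BK 11: (14.442,4.308) -> (3.502,3.158) [heading=6, draw]
    LT 144: heading 6 -> 150
    LT 120: heading 150 -> 270
    -- iteration 3/3 --
    BK 11: (3.502,3.158) -> (3.502,14.158) [heading=270, draw]
    LT 144: heading 270 -> 54
    LT 120: heading 54 -> 174
  ]
  -- iteration 3/3 --
  PD: pen down
  LT 15: heading 174 -> 189
  FD 2: (3.502,14.158) -> (1.527,13.845) [heading=189, draw]
  REPEAT 3 [
    -- iteration 1/3 --
    BK 11: (1.527,13.845) -> (12.391,15.566) [heading=189, draw]
    LT 144: heading 189 -> 333
    LT 120: heading 333 -> 93
    -- iteration 2/3 --
    BK 11: (12.391,15.566) -> (12.967,4.581) [heading=93, draw]
    LT 144: heading 93 -> 237
    LT 120: heading 237 -> 357
    -- iteration 3/3 --
    BK 11: (12.967,4.581) -> (1.982,5.156) [heading=357, draw]
    LT 144: heading 357 -> 141
    LT 120: heading 141 -> 261
  ]
]
FD 11: (1.982,5.156) -> (0.261,-5.708) [heading=261, draw]
Final: pos=(0.261,-5.708), heading=261, 14 segment(s) drawn

Segment lengths:
  seg 1: (7,4) -> (12,4), length = 5
  seg 2: (12,4) -> (13.932,4.518), length = 2
  seg 3: (13.932,4.518) -> (3.307,1.671), length = 11
  seg 4: (3.307,1.671) -> (1.586,12.535), length = 11
  seg 5: (1.586,12.535) -> (12.571,13.111), length = 11
  seg 6: (12.571,13.111) -> (12.155,15.067), length = 2
  seg 7: (12.155,15.067) -> (14.442,4.308), length = 11
  seg 8: (14.442,4.308) -> (3.502,3.158), length = 11
  seg 9: (3.502,3.158) -> (3.502,14.158), length = 11
  seg 10: (3.502,14.158) -> (1.527,13.845), length = 2
  seg 11: (1.527,13.845) -> (12.391,15.566), length = 11
  seg 12: (12.391,15.566) -> (12.967,4.581), length = 11
  seg 13: (12.967,4.581) -> (1.982,5.156), length = 11
  seg 14: (1.982,5.156) -> (0.261,-5.708), length = 11
Total = 121

Answer: 121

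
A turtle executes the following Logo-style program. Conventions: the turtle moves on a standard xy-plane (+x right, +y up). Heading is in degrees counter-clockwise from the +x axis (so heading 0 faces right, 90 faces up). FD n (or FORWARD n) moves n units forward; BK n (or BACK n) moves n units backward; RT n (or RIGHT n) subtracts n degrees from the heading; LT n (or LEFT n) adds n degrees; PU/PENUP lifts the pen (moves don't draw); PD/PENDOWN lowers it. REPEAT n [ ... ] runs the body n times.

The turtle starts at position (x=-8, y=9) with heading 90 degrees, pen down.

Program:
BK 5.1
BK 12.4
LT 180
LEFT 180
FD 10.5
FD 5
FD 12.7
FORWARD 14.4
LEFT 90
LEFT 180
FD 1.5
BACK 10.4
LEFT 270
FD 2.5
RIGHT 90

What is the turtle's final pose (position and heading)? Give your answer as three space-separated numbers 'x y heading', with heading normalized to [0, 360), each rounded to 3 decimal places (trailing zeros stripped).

Executing turtle program step by step:
Start: pos=(-8,9), heading=90, pen down
BK 5.1: (-8,9) -> (-8,3.9) [heading=90, draw]
BK 12.4: (-8,3.9) -> (-8,-8.5) [heading=90, draw]
LT 180: heading 90 -> 270
LT 180: heading 270 -> 90
FD 10.5: (-8,-8.5) -> (-8,2) [heading=90, draw]
FD 5: (-8,2) -> (-8,7) [heading=90, draw]
FD 12.7: (-8,7) -> (-8,19.7) [heading=90, draw]
FD 14.4: (-8,19.7) -> (-8,34.1) [heading=90, draw]
LT 90: heading 90 -> 180
LT 180: heading 180 -> 0
FD 1.5: (-8,34.1) -> (-6.5,34.1) [heading=0, draw]
BK 10.4: (-6.5,34.1) -> (-16.9,34.1) [heading=0, draw]
LT 270: heading 0 -> 270
FD 2.5: (-16.9,34.1) -> (-16.9,31.6) [heading=270, draw]
RT 90: heading 270 -> 180
Final: pos=(-16.9,31.6), heading=180, 9 segment(s) drawn

Answer: -16.9 31.6 180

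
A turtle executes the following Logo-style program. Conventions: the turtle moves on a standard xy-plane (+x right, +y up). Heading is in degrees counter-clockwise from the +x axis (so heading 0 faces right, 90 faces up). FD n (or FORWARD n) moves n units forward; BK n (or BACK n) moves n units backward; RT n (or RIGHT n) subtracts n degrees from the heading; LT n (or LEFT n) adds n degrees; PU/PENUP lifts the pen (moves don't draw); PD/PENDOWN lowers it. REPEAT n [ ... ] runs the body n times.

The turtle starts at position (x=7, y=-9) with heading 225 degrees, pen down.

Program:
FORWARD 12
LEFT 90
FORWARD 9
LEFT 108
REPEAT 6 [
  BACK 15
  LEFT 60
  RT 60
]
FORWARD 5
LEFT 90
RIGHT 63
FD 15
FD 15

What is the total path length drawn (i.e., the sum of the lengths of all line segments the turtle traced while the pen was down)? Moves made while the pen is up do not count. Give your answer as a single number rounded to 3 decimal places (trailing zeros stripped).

Answer: 146

Derivation:
Executing turtle program step by step:
Start: pos=(7,-9), heading=225, pen down
FD 12: (7,-9) -> (-1.485,-17.485) [heading=225, draw]
LT 90: heading 225 -> 315
FD 9: (-1.485,-17.485) -> (4.879,-23.849) [heading=315, draw]
LT 108: heading 315 -> 63
REPEAT 6 [
  -- iteration 1/6 --
  BK 15: (4.879,-23.849) -> (-1.931,-37.214) [heading=63, draw]
  LT 60: heading 63 -> 123
  RT 60: heading 123 -> 63
  -- iteration 2/6 --
  BK 15: (-1.931,-37.214) -> (-8.741,-50.579) [heading=63, draw]
  LT 60: heading 63 -> 123
  RT 60: heading 123 -> 63
  -- iteration 3/6 --
  BK 15: (-8.741,-50.579) -> (-15.551,-63.945) [heading=63, draw]
  LT 60: heading 63 -> 123
  RT 60: heading 123 -> 63
  -- iteration 4/6 --
  BK 15: (-15.551,-63.945) -> (-22.361,-77.31) [heading=63, draw]
  LT 60: heading 63 -> 123
  RT 60: heading 123 -> 63
  -- iteration 5/6 --
  BK 15: (-22.361,-77.31) -> (-29.171,-90.675) [heading=63, draw]
  LT 60: heading 63 -> 123
  RT 60: heading 123 -> 63
  -- iteration 6/6 --
  BK 15: (-29.171,-90.675) -> (-35.98,-104.04) [heading=63, draw]
  LT 60: heading 63 -> 123
  RT 60: heading 123 -> 63
]
FD 5: (-35.98,-104.04) -> (-33.711,-99.585) [heading=63, draw]
LT 90: heading 63 -> 153
RT 63: heading 153 -> 90
FD 15: (-33.711,-99.585) -> (-33.711,-84.585) [heading=90, draw]
FD 15: (-33.711,-84.585) -> (-33.711,-69.585) [heading=90, draw]
Final: pos=(-33.711,-69.585), heading=90, 11 segment(s) drawn

Segment lengths:
  seg 1: (7,-9) -> (-1.485,-17.485), length = 12
  seg 2: (-1.485,-17.485) -> (4.879,-23.849), length = 9
  seg 3: (4.879,-23.849) -> (-1.931,-37.214), length = 15
  seg 4: (-1.931,-37.214) -> (-8.741,-50.579), length = 15
  seg 5: (-8.741,-50.579) -> (-15.551,-63.945), length = 15
  seg 6: (-15.551,-63.945) -> (-22.361,-77.31), length = 15
  seg 7: (-22.361,-77.31) -> (-29.171,-90.675), length = 15
  seg 8: (-29.171,-90.675) -> (-35.98,-104.04), length = 15
  seg 9: (-35.98,-104.04) -> (-33.711,-99.585), length = 5
  seg 10: (-33.711,-99.585) -> (-33.711,-84.585), length = 15
  seg 11: (-33.711,-84.585) -> (-33.711,-69.585), length = 15
Total = 146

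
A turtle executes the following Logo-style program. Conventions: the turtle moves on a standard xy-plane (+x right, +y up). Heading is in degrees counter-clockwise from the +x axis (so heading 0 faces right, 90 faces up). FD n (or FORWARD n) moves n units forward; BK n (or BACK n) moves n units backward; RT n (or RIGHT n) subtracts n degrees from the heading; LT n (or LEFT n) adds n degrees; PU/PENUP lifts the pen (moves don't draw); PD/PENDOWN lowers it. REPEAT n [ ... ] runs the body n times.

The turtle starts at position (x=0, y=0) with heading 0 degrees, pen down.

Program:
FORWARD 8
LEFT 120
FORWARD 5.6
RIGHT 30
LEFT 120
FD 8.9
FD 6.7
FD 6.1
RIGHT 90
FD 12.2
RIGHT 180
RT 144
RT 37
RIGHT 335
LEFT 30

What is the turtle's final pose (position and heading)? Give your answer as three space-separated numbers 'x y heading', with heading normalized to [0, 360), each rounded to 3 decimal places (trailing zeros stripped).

Answer: -19.693 4.565 174

Derivation:
Executing turtle program step by step:
Start: pos=(0,0), heading=0, pen down
FD 8: (0,0) -> (8,0) [heading=0, draw]
LT 120: heading 0 -> 120
FD 5.6: (8,0) -> (5.2,4.85) [heading=120, draw]
RT 30: heading 120 -> 90
LT 120: heading 90 -> 210
FD 8.9: (5.2,4.85) -> (-2.508,0.4) [heading=210, draw]
FD 6.7: (-2.508,0.4) -> (-8.31,-2.95) [heading=210, draw]
FD 6.1: (-8.31,-2.95) -> (-13.593,-6) [heading=210, draw]
RT 90: heading 210 -> 120
FD 12.2: (-13.593,-6) -> (-19.693,4.565) [heading=120, draw]
RT 180: heading 120 -> 300
RT 144: heading 300 -> 156
RT 37: heading 156 -> 119
RT 335: heading 119 -> 144
LT 30: heading 144 -> 174
Final: pos=(-19.693,4.565), heading=174, 6 segment(s) drawn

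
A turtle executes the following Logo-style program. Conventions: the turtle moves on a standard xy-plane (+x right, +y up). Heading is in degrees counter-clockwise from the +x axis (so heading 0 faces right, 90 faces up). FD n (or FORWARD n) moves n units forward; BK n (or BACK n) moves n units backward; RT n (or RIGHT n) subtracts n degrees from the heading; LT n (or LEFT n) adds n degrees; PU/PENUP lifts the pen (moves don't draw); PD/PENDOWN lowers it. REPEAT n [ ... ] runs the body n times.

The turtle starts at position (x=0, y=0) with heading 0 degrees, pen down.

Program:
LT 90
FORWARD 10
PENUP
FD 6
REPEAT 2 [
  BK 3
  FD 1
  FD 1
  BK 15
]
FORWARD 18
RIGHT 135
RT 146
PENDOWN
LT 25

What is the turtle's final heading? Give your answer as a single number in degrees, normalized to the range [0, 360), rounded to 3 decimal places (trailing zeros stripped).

Answer: 194

Derivation:
Executing turtle program step by step:
Start: pos=(0,0), heading=0, pen down
LT 90: heading 0 -> 90
FD 10: (0,0) -> (0,10) [heading=90, draw]
PU: pen up
FD 6: (0,10) -> (0,16) [heading=90, move]
REPEAT 2 [
  -- iteration 1/2 --
  BK 3: (0,16) -> (0,13) [heading=90, move]
  FD 1: (0,13) -> (0,14) [heading=90, move]
  FD 1: (0,14) -> (0,15) [heading=90, move]
  BK 15: (0,15) -> (0,0) [heading=90, move]
  -- iteration 2/2 --
  BK 3: (0,0) -> (0,-3) [heading=90, move]
  FD 1: (0,-3) -> (0,-2) [heading=90, move]
  FD 1: (0,-2) -> (0,-1) [heading=90, move]
  BK 15: (0,-1) -> (0,-16) [heading=90, move]
]
FD 18: (0,-16) -> (0,2) [heading=90, move]
RT 135: heading 90 -> 315
RT 146: heading 315 -> 169
PD: pen down
LT 25: heading 169 -> 194
Final: pos=(0,2), heading=194, 1 segment(s) drawn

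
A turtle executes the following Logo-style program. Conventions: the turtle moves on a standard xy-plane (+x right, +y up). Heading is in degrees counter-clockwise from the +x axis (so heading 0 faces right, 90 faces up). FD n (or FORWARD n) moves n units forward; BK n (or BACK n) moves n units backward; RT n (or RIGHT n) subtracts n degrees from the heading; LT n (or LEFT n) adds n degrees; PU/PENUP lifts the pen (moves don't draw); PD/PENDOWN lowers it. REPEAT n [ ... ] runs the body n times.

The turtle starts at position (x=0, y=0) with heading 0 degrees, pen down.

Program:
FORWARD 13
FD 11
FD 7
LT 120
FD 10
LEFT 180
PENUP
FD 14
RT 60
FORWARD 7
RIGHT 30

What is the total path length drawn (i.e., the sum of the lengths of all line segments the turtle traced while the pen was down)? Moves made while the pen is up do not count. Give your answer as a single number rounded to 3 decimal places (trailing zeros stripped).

Answer: 41

Derivation:
Executing turtle program step by step:
Start: pos=(0,0), heading=0, pen down
FD 13: (0,0) -> (13,0) [heading=0, draw]
FD 11: (13,0) -> (24,0) [heading=0, draw]
FD 7: (24,0) -> (31,0) [heading=0, draw]
LT 120: heading 0 -> 120
FD 10: (31,0) -> (26,8.66) [heading=120, draw]
LT 180: heading 120 -> 300
PU: pen up
FD 14: (26,8.66) -> (33,-3.464) [heading=300, move]
RT 60: heading 300 -> 240
FD 7: (33,-3.464) -> (29.5,-9.526) [heading=240, move]
RT 30: heading 240 -> 210
Final: pos=(29.5,-9.526), heading=210, 4 segment(s) drawn

Segment lengths:
  seg 1: (0,0) -> (13,0), length = 13
  seg 2: (13,0) -> (24,0), length = 11
  seg 3: (24,0) -> (31,0), length = 7
  seg 4: (31,0) -> (26,8.66), length = 10
Total = 41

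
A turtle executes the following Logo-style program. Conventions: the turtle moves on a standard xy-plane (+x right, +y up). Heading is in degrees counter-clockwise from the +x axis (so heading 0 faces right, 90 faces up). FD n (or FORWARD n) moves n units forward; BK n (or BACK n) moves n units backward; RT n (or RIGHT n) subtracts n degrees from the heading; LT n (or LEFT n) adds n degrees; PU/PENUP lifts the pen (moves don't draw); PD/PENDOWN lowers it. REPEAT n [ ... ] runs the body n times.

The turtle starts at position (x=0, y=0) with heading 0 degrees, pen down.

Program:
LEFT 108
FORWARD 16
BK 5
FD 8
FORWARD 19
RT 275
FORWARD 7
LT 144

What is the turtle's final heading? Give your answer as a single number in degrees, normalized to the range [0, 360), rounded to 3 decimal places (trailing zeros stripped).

Answer: 337

Derivation:
Executing turtle program step by step:
Start: pos=(0,0), heading=0, pen down
LT 108: heading 0 -> 108
FD 16: (0,0) -> (-4.944,15.217) [heading=108, draw]
BK 5: (-4.944,15.217) -> (-3.399,10.462) [heading=108, draw]
FD 8: (-3.399,10.462) -> (-5.871,18.07) [heading=108, draw]
FD 19: (-5.871,18.07) -> (-11.743,36.14) [heading=108, draw]
RT 275: heading 108 -> 193
FD 7: (-11.743,36.14) -> (-18.563,34.565) [heading=193, draw]
LT 144: heading 193 -> 337
Final: pos=(-18.563,34.565), heading=337, 5 segment(s) drawn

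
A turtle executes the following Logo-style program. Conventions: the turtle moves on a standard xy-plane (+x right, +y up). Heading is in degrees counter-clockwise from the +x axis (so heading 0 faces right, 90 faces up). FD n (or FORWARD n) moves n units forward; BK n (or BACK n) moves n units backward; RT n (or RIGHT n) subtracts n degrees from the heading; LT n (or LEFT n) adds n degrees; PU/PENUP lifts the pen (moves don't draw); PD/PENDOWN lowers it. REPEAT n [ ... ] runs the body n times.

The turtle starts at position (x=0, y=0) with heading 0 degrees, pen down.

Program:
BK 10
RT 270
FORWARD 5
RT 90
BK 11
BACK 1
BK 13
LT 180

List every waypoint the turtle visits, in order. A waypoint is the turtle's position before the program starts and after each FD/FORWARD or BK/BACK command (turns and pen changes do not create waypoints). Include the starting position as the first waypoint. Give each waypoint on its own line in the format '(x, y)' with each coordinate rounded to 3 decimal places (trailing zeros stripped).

Answer: (0, 0)
(-10, 0)
(-10, 5)
(-21, 5)
(-22, 5)
(-35, 5)

Derivation:
Executing turtle program step by step:
Start: pos=(0,0), heading=0, pen down
BK 10: (0,0) -> (-10,0) [heading=0, draw]
RT 270: heading 0 -> 90
FD 5: (-10,0) -> (-10,5) [heading=90, draw]
RT 90: heading 90 -> 0
BK 11: (-10,5) -> (-21,5) [heading=0, draw]
BK 1: (-21,5) -> (-22,5) [heading=0, draw]
BK 13: (-22,5) -> (-35,5) [heading=0, draw]
LT 180: heading 0 -> 180
Final: pos=(-35,5), heading=180, 5 segment(s) drawn
Waypoints (6 total):
(0, 0)
(-10, 0)
(-10, 5)
(-21, 5)
(-22, 5)
(-35, 5)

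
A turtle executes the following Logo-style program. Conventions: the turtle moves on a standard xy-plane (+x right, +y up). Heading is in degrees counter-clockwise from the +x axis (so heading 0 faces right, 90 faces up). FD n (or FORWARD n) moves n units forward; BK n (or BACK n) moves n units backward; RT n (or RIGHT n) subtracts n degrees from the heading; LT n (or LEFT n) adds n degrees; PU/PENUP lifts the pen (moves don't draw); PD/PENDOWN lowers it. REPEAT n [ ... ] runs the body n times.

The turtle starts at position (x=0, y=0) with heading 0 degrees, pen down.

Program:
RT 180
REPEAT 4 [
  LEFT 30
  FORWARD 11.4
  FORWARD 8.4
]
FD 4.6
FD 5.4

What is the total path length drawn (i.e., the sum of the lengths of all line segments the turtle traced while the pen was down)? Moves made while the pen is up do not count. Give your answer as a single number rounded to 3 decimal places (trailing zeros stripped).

Executing turtle program step by step:
Start: pos=(0,0), heading=0, pen down
RT 180: heading 0 -> 180
REPEAT 4 [
  -- iteration 1/4 --
  LT 30: heading 180 -> 210
  FD 11.4: (0,0) -> (-9.873,-5.7) [heading=210, draw]
  FD 8.4: (-9.873,-5.7) -> (-17.147,-9.9) [heading=210, draw]
  -- iteration 2/4 --
  LT 30: heading 210 -> 240
  FD 11.4: (-17.147,-9.9) -> (-22.847,-19.773) [heading=240, draw]
  FD 8.4: (-22.847,-19.773) -> (-27.047,-27.047) [heading=240, draw]
  -- iteration 3/4 --
  LT 30: heading 240 -> 270
  FD 11.4: (-27.047,-27.047) -> (-27.047,-38.447) [heading=270, draw]
  FD 8.4: (-27.047,-38.447) -> (-27.047,-46.847) [heading=270, draw]
  -- iteration 4/4 --
  LT 30: heading 270 -> 300
  FD 11.4: (-27.047,-46.847) -> (-21.347,-56.72) [heading=300, draw]
  FD 8.4: (-21.347,-56.72) -> (-17.147,-63.995) [heading=300, draw]
]
FD 4.6: (-17.147,-63.995) -> (-14.847,-67.978) [heading=300, draw]
FD 5.4: (-14.847,-67.978) -> (-12.147,-72.655) [heading=300, draw]
Final: pos=(-12.147,-72.655), heading=300, 10 segment(s) drawn

Segment lengths:
  seg 1: (0,0) -> (-9.873,-5.7), length = 11.4
  seg 2: (-9.873,-5.7) -> (-17.147,-9.9), length = 8.4
  seg 3: (-17.147,-9.9) -> (-22.847,-19.773), length = 11.4
  seg 4: (-22.847,-19.773) -> (-27.047,-27.047), length = 8.4
  seg 5: (-27.047,-27.047) -> (-27.047,-38.447), length = 11.4
  seg 6: (-27.047,-38.447) -> (-27.047,-46.847), length = 8.4
  seg 7: (-27.047,-46.847) -> (-21.347,-56.72), length = 11.4
  seg 8: (-21.347,-56.72) -> (-17.147,-63.995), length = 8.4
  seg 9: (-17.147,-63.995) -> (-14.847,-67.978), length = 4.6
  seg 10: (-14.847,-67.978) -> (-12.147,-72.655), length = 5.4
Total = 89.2

Answer: 89.2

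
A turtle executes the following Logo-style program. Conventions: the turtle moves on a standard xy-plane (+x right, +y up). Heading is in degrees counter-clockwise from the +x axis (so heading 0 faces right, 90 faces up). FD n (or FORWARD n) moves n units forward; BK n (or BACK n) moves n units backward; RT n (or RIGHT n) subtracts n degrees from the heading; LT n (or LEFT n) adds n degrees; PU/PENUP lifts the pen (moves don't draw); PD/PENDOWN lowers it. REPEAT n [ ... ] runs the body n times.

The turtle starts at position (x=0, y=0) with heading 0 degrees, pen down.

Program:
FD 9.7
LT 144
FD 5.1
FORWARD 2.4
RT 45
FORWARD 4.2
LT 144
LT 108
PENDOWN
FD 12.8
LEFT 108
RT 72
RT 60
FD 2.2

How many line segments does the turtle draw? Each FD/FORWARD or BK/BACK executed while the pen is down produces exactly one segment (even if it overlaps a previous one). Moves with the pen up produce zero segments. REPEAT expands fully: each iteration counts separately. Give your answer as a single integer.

Answer: 6

Derivation:
Executing turtle program step by step:
Start: pos=(0,0), heading=0, pen down
FD 9.7: (0,0) -> (9.7,0) [heading=0, draw]
LT 144: heading 0 -> 144
FD 5.1: (9.7,0) -> (5.574,2.998) [heading=144, draw]
FD 2.4: (5.574,2.998) -> (3.632,4.408) [heading=144, draw]
RT 45: heading 144 -> 99
FD 4.2: (3.632,4.408) -> (2.975,8.557) [heading=99, draw]
LT 144: heading 99 -> 243
LT 108: heading 243 -> 351
PD: pen down
FD 12.8: (2.975,8.557) -> (15.618,6.554) [heading=351, draw]
LT 108: heading 351 -> 99
RT 72: heading 99 -> 27
RT 60: heading 27 -> 327
FD 2.2: (15.618,6.554) -> (17.463,5.356) [heading=327, draw]
Final: pos=(17.463,5.356), heading=327, 6 segment(s) drawn
Segments drawn: 6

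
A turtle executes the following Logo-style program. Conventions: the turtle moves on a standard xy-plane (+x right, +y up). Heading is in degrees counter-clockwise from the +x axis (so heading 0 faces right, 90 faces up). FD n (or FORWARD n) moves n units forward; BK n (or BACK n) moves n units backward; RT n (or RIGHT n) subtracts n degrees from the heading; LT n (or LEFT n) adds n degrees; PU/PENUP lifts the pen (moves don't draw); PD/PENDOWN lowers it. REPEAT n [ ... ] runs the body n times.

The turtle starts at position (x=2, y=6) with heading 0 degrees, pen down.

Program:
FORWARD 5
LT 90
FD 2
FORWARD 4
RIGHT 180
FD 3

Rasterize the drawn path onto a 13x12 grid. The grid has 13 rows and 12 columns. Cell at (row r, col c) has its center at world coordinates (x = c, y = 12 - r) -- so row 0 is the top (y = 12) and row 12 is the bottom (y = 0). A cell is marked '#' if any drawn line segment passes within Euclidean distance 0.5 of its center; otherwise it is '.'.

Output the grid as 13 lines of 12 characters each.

Segment 0: (2,6) -> (7,6)
Segment 1: (7,6) -> (7,8)
Segment 2: (7,8) -> (7,12)
Segment 3: (7,12) -> (7,9)

Answer: .......#....
.......#....
.......#....
.......#....
.......#....
.......#....
..######....
............
............
............
............
............
............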